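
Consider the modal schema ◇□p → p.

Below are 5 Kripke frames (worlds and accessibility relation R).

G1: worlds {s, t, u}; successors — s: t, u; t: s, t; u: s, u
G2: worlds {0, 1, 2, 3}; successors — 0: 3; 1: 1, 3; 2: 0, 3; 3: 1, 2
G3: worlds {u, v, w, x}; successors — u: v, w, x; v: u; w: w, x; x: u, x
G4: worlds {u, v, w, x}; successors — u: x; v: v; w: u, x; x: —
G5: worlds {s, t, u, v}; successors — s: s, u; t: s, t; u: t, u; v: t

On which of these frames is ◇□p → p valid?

The schema corresponds to a generalized confluence (Geach) condition: ∀x ∀y (xRy → ∃w (yRw ∧ x = w)).
G1: ✓.
G2: fails — 0R3 but no w with 3Rw and 0=w.
G3: fails — uRw but no t with wRt and u=t.
G4: fails — uRx but no t with xRt and u=t.
G5: fails — sRu but no w with uRw and s=w.
Valid on: G1.

G1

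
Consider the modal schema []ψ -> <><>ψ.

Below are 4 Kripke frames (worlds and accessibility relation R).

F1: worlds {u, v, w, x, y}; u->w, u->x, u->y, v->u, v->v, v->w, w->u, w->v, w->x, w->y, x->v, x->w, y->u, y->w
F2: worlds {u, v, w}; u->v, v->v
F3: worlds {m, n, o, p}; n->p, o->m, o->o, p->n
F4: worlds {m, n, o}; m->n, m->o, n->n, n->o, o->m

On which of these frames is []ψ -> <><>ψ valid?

F1

The schema corresponds to a generalized confluence (Geach) condition: forall x exists w (xRw & x R^2 w).
F1: ✓.
F2: fails — at w but no t with wRt and wR²t.
F3: fails — at m but no w with mRw and mR²w.
F4: fails — at o but no w with oRw and oR²w.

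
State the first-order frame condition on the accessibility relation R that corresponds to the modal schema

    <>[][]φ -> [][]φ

forall x forall y forall z ((xRy & x R^2 z) -> exists w (y R^2 w & z = w))

This is a Sahlqvist (Geach-type) schema ◇^1□^2φ → □^2◇^0φ.
Minimal-valuation argument: fix x; take any y with xR^1y and any z with xR^2z. Set V(φ) to the set of worlds R-reachable from y in exactly 2 steps. Then □^2φ holds at y, so the antecedent holds at x; validity forces ◇^0φ at z, giving a w with zR^0w and yR^2w.
First-order correspondent: forall x forall y forall z ((xRy & x R^2 z) -> exists w (y R^2 w & z = w)).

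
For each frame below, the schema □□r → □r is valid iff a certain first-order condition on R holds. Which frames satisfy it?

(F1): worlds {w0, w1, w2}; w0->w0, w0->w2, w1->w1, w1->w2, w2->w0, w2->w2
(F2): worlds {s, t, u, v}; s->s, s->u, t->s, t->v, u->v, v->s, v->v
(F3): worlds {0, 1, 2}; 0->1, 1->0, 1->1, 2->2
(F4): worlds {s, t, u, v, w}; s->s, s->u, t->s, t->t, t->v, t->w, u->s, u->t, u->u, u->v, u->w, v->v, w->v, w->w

(F1), (F2), (F3), (F4)

This is the axiom for density; its first-order frame correspondent is ∀x ∀y (Rxy → ∃z (Rxz ∧ Rzy)).
(F1): condition met.
(F2): condition met.
(F3): condition met.
(F4): condition met.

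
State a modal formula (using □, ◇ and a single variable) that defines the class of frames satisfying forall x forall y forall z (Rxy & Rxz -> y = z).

◇ψ → □ψ

The condition is partial functionality. The CD schema ◇ψ → □ψ defines it.
Suppose ◇ψ→□ψ is valid. Take Rxy, Rxz and set V(ψ)={y}. Then ◇ψ at x, so □ψ at x, so ψ at z, i.e. z=y.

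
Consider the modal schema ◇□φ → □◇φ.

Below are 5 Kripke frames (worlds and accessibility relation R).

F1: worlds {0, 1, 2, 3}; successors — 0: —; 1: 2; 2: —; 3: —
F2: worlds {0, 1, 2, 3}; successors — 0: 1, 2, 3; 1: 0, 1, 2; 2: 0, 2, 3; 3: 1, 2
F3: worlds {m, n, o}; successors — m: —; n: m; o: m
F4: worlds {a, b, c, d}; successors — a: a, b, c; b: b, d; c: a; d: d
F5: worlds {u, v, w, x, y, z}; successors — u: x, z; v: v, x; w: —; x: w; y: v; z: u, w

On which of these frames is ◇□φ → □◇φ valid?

F2

The schema corresponds to convergence: ∀x ∀y ∀z (Rxy ∧ Rxz → ∃w (Ryw ∧ Rzw)).
F1: fails — R12 and R12 but 2 and 2 have no common successor.
F2: condition met.
F3: fails — Rnm and Rnm but m and m have no common successor.
F4: fails — Rab and Rac but b and c have no common successor.
F5: fails — Rvv and Rvx but v and x have no common successor.
Valid on: F2.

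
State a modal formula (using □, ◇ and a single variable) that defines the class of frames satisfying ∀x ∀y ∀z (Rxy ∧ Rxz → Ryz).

This is the Euclidean property; the standard corresponding axiom is 5: ◇ψ → □◇ψ.
Suppose ◇ψ→□◇ψ is valid. Take Rxy, Rxz and set V(ψ)={y}. Then ◇ψ at x, so □◇ψ at x, so ◇ψ at z, so some w with Rzw has ψ; w=y, i.e. Rzy. By symmetry of the argument, Ryz.

◇ψ → □◇ψ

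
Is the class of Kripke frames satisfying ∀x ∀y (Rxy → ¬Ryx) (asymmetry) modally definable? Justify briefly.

Not definable by any modal formula

Any modally definable frame class is closed under surjective bounded morphisms.
The 5-cycle (worlds a,b,c,d,e with a→b→c→d→e→a) is asymmetric. Mapping every world to a single reflexive point • is a surjective bounded morphism, and the reflexive point is not asymmetric (R•• but asymmetry requires ¬R••).
So the class is not modally definable.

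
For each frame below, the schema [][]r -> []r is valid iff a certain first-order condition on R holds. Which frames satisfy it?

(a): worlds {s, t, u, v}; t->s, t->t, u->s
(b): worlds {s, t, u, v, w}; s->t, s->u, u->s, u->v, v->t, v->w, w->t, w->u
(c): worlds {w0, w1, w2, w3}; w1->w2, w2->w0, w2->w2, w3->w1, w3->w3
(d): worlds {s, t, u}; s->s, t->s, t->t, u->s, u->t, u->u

(c), (d)

This is the axiom for density; its first-order frame correspondent is forall x forall y (Rxy -> exists z (Rxz & Rzy)).
(a): fails — Rus but no z with Ruz and Rzs.
(b): fails — Ruv but no z with Ruz and Rzv.
(c): condition met.
(d): condition met.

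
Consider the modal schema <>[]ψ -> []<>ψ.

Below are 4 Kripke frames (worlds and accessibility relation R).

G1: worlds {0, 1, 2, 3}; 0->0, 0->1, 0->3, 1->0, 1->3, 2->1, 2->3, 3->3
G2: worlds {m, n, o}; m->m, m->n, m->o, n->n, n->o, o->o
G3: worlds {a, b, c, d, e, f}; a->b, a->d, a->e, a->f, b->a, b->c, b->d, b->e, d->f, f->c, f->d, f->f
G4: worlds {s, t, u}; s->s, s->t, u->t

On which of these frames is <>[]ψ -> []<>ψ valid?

G1, G2

The schema corresponds to convergence: forall x forall y forall z (Rxy & Rxz -> exists w (Ryw & Rzw)).
G1: satisfies the condition.
G2: satisfies the condition.
G3: fails — Rab and Rae but b and e have no common successor.
G4: fails — Rss and Rst but s and t have no common successor.
Valid on: G1, G2.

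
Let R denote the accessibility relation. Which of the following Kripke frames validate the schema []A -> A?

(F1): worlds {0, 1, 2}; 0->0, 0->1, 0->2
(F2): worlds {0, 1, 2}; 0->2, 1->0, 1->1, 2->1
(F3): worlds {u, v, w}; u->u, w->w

This is the axiom for reflexivity; its first-order frame correspondent is forall x Rxx.
(F1): fails — world 1 does not see itself.
(F2): fails — world 0 does not see itself.
(F3): fails — world v does not see itself.

none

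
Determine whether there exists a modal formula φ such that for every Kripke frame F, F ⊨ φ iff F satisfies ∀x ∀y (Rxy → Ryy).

This is a Sahlqvist condition; the T□ axiom □(□r → r) defines it.

Definable; □(□r → r) defines it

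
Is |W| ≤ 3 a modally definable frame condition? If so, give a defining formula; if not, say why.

Any modally definable frame class is closed under disjoint unions.
Any modal formula valid on each of 4 disjoint one-world frames is valid on their disjoint union (validity is preserved under disjoint unions). Each one-world frame has |W|=1≤3, but the union has |W|=4.
Hence having at most 3 worlds is not modally definable.

No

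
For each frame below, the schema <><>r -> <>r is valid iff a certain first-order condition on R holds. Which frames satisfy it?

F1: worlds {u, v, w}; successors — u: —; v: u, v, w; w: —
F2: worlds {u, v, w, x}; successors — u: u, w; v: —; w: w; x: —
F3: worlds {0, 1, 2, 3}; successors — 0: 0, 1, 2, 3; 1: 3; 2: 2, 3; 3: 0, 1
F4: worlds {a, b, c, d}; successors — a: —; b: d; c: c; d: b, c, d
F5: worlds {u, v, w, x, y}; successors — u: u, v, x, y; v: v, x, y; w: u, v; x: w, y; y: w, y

The schema corresponds to transitivity: forall x forall y forall z (Rxy & Ryz -> Rxz).
F1: condition met.
F2: condition met.
F3: fails — R31 and R13 but not R33.
F4: fails — Rbd and Rdc but not Rbc.
F5: fails — Rxw and Rwu but not Rxu.
Valid on: F1, F2.

F1, F2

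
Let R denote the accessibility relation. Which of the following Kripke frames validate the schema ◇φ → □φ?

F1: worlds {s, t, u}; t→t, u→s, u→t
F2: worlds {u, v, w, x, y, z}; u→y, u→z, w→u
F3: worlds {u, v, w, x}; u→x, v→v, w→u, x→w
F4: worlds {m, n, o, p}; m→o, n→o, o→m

F3, F4

The schema corresponds to partial functionality: ∀x ∀y ∀z (Rxy ∧ Rxz → y = z).
F1: fails — u sees both s and t.
F2: fails — u sees both y and z.
F3: holds.
F4: holds.
Valid on: F3, F4.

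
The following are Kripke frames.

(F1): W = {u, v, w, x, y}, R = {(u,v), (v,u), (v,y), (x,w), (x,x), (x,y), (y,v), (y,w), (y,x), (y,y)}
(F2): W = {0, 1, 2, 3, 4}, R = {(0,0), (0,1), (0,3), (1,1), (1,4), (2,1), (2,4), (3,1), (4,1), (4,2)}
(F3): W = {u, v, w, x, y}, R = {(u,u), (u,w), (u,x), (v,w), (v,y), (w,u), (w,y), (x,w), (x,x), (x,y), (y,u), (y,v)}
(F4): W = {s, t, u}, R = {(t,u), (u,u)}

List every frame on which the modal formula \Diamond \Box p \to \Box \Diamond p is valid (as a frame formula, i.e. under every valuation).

This is the axiom for convergence; its first-order frame correspondent is \forall x \forall y \forall z (Rxy \wedge Rxz \to \exists w (Ryw \wedge Rzw)).
(F1): fails — Rxw and Rxw but w and w have no common successor.
(F2): condition met.
(F3): fails — Rxx and Rxy but x and y have no common successor.
(F4): condition met.

(F2), (F4)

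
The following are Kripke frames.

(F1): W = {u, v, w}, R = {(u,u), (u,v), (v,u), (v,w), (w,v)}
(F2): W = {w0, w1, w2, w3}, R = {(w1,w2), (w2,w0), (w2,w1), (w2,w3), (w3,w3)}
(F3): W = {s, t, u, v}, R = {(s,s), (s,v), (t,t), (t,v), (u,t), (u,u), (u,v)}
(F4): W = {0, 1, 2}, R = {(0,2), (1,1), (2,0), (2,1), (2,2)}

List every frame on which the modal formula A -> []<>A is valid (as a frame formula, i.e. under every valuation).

This is the axiom for symmetry; its first-order frame correspondent is forall x forall y (Rxy -> Ryx).
(F1): satisfies the condition.
(F2): fails — Rw2w0 but not Rw0w2.
(F3): fails — Ruv but not Rvu.
(F4): fails — R21 but not R12.
Valid on: (F1).

(F1)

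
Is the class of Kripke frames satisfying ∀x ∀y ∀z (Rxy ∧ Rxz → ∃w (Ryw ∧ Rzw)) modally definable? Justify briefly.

Yes, by ◇□p → □◇p

The condition is convergence. A defining modal formula is ◇□p → □◇p.
Suppose ◇□p→□◇p is valid. Take Rxy, Rxz and set V(p)={w : Ryw}. Then □p at y so ◇□p at x, so □◇p at x, so ◇p at z, giving w with Rzw and Ryw.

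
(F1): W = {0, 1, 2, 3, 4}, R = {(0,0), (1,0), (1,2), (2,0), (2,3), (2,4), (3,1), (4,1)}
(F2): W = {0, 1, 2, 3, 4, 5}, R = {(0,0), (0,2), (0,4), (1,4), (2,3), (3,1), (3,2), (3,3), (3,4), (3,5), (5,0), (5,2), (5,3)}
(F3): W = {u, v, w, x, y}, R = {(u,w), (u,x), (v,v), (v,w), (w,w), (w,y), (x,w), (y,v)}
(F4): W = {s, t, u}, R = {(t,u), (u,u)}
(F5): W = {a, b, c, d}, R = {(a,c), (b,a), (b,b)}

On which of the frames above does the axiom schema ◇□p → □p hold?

(F4)

Frame correspondent (Sahlqvist): ∀x ∀y ∀z ((xRy ∧ xRz) → ∃w (yRw ∧ z = w)) — i.e. a generalized confluence (Geach) condition.
(F1): fails — 1R0, 1R2 but no w with 0Rw and 2=w.
(F2): fails — 0R2, 0R0 but no w with 2Rw and 0=w.
(F3): fails — uRw, uRx but no t with wRt and x=t.
(F4): holds.
(F5): fails — aRc, aRc but no w with cRw and c=w.
Valid on: (F4).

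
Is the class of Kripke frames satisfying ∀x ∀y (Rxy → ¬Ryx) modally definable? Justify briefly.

Any modally definable frame class is closed under surjective bounded morphisms.
The 3-cycle (worlds a,b,c with a→b→c→a) is asymmetric. Mapping every world to a single reflexive point • is a surjective bounded morphism, and the reflexive point is not asymmetric (R•• but asymmetry requires ¬R••).
Hence asymmetry is not modally definable.

Not definable by any modal formula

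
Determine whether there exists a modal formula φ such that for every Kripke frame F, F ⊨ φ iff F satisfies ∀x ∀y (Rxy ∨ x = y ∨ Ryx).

Modal frame validity is preserved under disjoint unions.
Take 4 disjoint single-world reflexive frames: each is trivially connected, but their disjoint union has 4 worlds with no edge between distinct components, so it is not connected.
Hence connectedness of R is not modally definable.

No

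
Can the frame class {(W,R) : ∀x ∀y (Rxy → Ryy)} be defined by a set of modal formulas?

Yes, by □(□q → q)

The condition is shift-reflexivity. A defining modal formula is □(□q → q).
Suppose □(□q→q) is valid. Take Rxy and set V(q)={w : Ryw}. Then at y, □q holds; since □(□q→q) at x, □q→q at y, so q at y, i.e. Ryy.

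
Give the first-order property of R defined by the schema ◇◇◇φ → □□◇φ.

This is a Sahlqvist (Geach-type) schema ◇^3□^0φ → □^2◇^1φ.
Minimal-valuation argument: fix x; take any y with xR^3y and any z with xR^2z. Set V(φ) to the set of worlds R-reachable from y in exactly 0 steps. Then □^0φ holds at y, so the antecedent holds at x; validity forces ◇^1φ at z, giving a w with zR^1w and yR^0w.
First-order correspondent: ∀x ∀y ∀z ((xR³y ∧ xR²z) → ∃w (y = w ∧ zRw)).

∀x ∀y ∀z ((xR³y ∧ xR²z) → ∃w (y = w ∧ zRw))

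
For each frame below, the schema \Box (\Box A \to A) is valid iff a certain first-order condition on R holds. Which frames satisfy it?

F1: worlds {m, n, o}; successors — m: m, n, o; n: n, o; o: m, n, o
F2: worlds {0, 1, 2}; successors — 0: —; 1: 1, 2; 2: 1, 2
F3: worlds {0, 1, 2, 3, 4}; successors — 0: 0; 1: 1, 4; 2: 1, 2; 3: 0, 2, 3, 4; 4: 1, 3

F1, F2

This is the axiom for shift-reflexivity; its first-order frame correspondent is \forall x \forall y (Rxy \to Ryy).
F1: condition met.
F2: condition met.
F3: fails — R34 but not R44.
Valid on: F1, F2.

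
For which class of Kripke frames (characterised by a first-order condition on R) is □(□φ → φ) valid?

Suppose □(□φ→φ) is valid. Take Rxy and set V(φ)={w : Ryw}. Then at y, □φ holds; since □(□φ→φ) at x, □φ→φ at y, so φ at y, i.e. Ryy.

Shift-reflexivity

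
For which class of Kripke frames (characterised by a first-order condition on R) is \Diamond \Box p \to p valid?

symmetry: \forall x \forall y (Rxy \to Ryx)

Equivalently (dual form): p → □◇p.
Suppose p→□◇p is valid. Take Rxy and set V(p)={x}. Then p at x, so □◇p at x, so ◇p at y, so some z with Ryz has p; z=x, i.e. Ryx.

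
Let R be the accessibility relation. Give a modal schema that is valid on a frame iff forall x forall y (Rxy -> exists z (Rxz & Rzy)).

□□p → □p

This is density; the standard corresponding axiom is C4: □□p → □p.
Suppose □□p→□p is valid. Take Rxy and set V(p)={w : xR²w}. Then □□p at x, so □p at x, so p at y, i.e. ∃z(Rxz∧Rzy).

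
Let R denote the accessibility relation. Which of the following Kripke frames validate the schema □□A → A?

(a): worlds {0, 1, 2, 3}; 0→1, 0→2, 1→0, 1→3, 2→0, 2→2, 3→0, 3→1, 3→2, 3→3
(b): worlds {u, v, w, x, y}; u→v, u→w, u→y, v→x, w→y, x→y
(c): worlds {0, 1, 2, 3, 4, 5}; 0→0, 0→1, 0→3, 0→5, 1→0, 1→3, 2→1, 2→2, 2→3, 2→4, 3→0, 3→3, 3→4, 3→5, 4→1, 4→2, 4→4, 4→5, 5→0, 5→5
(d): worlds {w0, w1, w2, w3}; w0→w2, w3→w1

(a), (c)

The schema corresponds to a generalized confluence (Geach) condition: ∀x ∃w (xR²w ∧ x = w).
(a): holds.
(b): fails — at u but no t with uR²t and u=t.
(c): holds.
(d): fails — at w0 but no w with w0R²w and w0=w.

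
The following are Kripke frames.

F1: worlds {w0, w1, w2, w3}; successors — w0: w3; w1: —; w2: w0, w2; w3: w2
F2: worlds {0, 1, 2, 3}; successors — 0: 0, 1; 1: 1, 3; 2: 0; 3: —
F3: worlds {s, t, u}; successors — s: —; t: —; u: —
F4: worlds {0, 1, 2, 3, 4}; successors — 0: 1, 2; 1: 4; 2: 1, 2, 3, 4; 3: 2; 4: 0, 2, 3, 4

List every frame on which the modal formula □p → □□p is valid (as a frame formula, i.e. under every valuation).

The schema corresponds to transitivity: ∀x ∀y ∀z (Rxy ∧ Ryz → Rxz).
F1: fails — Rw2w0 and Rw0w3 but not Rw2w3.
F2: fails — R01 and R13 but not R03.
F3: satisfies the condition.
F4: fails — R32 and R23 but not R33.

F3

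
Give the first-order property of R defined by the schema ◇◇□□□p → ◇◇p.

∀x ∀y (xR²y → ∃w (yR³w ∧ xR²w))

This is a Sahlqvist (Geach-type) schema ◇^2□^3p → □^0◇^2p.
Minimal-valuation argument: fix x; take any y with xR^2y and any z with xR^0z. Set V(p) to the set of worlds R-reachable from y in exactly 3 steps. Then □^3p holds at y, so the antecedent holds at x; validity forces ◇^2p at z, giving a w with zR^2w and yR^3w.
First-order correspondent: ∀x ∀y (xR²y → ∃w (yR³w ∧ xR²w)).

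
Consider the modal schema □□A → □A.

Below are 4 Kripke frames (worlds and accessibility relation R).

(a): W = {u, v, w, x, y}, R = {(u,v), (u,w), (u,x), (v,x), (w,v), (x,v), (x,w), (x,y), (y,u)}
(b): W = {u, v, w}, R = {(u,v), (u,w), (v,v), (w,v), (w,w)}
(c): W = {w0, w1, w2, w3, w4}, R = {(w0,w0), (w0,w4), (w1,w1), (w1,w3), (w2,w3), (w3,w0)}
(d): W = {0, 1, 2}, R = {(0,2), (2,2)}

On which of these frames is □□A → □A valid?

(b), (d)

Frame correspondent (Sahlqvist): ∀x ∀y (Rxy → ∃z (Rxz ∧ Rzy)) — i.e. density.
(a): fails — Rxw but no z with Rxz and Rzw.
(b): satisfies the condition.
(c): fails — Rw2w3 but no z with Rw2z and Rzw3.
(d): satisfies the condition.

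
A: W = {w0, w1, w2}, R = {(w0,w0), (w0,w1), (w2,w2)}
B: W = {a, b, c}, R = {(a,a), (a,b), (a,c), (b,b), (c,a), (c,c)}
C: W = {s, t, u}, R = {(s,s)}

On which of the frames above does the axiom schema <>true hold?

B

Frame correspondent (Sahlqvist): forall x exists y Rxy — i.e. seriality.
A: fails — world w1 has no successor.
B: holds.
C: fails — world t has no successor.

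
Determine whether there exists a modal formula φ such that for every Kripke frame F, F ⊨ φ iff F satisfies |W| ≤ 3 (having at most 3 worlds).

Not definable by any modal formula

Any modally definable frame class is closed under disjoint unions.
Any modal formula valid on each of 4 disjoint one-world frames is valid on their disjoint union (validity is preserved under disjoint unions). Each one-world frame has |W|=1≤3, but the union has |W|=4.
So the class is not modally definable.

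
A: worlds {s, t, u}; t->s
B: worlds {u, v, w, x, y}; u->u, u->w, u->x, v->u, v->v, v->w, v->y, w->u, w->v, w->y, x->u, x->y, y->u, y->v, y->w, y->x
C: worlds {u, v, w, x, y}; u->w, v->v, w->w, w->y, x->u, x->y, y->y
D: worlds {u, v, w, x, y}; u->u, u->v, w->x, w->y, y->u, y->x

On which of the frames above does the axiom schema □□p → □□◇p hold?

A, B, C

The schema corresponds to a generalized confluence (Geach) condition: ∀x ∀z (xR²z → ∃w (xR²w ∧ zRw)).
A: ✓.
B: ✓.
C: ✓.
D: fails — uR²v but no t with uR²t and vRt.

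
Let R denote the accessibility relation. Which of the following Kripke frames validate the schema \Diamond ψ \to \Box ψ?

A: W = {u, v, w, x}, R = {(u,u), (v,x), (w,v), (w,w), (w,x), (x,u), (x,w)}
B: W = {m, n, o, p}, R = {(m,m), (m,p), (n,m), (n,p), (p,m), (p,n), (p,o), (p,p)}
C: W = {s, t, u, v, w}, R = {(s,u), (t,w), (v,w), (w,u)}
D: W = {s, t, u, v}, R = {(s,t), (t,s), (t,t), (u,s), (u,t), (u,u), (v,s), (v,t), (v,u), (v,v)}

C

The schema corresponds to partial functionality: \forall x \forall y \forall z (Rxy \wedge Rxz \to y = z).
A: fails — w sees both v and w.
B: fails — m sees both m and p.
C: satisfies the condition.
D: fails — t sees both s and t.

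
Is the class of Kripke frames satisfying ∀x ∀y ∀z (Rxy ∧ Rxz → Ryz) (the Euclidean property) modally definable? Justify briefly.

Yes, by ◇p → □◇p

Yes: it is the Euclidean property, defined by the 5 schema ◇p → □◇p.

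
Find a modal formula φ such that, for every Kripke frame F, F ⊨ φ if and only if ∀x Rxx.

□ψ → ψ

This is reflexivity; the standard corresponding axiom is T: □ψ → ψ.
Suppose □ψ→ψ is valid. At any x set V(ψ)={w : Rxw}. Then □ψ holds at x, so ψ holds at x, i.e. Rxx.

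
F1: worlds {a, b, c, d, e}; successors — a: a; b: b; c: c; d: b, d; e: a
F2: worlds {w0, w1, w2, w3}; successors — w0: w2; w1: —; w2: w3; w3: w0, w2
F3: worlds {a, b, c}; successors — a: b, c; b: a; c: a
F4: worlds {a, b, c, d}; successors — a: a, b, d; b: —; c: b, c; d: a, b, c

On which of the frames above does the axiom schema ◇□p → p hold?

F3

Frame correspondent (Sahlqvist): ∀x ∀y (Rxy → Ryx) — i.e. symmetry.
F1: fails — Rea but not Rae.
F2: fails — Rw0w2 but not Rw2w0.
F3: condition met.
F4: fails — Rdc but not Rcd.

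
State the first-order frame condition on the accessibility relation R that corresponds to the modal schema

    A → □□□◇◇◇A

∀x ∀z (xR³z → ∃w (x = w ∧ zR³w))

This is a Sahlqvist (Geach-type) schema ◇^0□^0A → □^3◇^3A.
First-order correspondent: ∀x ∀z (xR³z → ∃w (x = w ∧ zR³w)).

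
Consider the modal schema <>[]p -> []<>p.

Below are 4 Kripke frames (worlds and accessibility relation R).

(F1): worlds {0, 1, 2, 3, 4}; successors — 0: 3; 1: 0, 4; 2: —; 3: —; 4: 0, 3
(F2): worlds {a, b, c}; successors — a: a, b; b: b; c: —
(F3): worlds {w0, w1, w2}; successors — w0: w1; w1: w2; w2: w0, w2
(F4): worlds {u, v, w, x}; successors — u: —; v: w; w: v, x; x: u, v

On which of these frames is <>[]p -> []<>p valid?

The schema corresponds to convergence: forall x forall y forall z (Rxy & Rxz -> exists w (Ryw & Rzw)).
(F1): fails — R03 and R03 but 3 and 3 have no common successor.
(F2): holds.
(F3): fails — Rw2w0 and Rw2w2 but w0 and w2 have no common successor.
(F4): fails — Rwx and Rwv but x and v have no common successor.
Valid on: (F2).

(F2)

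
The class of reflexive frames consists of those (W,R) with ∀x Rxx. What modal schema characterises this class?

□s → s

The condition is reflexivity. The T schema □s → s defines it.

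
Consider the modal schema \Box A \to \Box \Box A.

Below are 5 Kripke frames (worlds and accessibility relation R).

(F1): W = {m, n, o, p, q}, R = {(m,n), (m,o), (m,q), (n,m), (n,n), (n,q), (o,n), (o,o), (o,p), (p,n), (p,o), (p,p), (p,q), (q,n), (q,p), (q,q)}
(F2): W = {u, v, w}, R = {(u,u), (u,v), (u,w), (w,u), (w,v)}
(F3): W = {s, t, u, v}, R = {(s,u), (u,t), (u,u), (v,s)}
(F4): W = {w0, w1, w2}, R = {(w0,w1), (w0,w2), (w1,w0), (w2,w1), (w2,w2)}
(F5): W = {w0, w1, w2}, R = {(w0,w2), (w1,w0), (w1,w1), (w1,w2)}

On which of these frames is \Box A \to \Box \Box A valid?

(F5)

This is the axiom for transitivity; its first-order frame correspondent is \forall x \forall y \forall z (Rxy \wedge Ryz \to Rxz).
(F1): fails — Ron and Rnq but not Roq.
(F2): fails — Rwu and Ruw but not Rww.
(F3): fails — Rsu and Rut but not Rst.
(F4): fails — Rw1w0 and Rw0w1 but not Rw1w1.
(F5): holds.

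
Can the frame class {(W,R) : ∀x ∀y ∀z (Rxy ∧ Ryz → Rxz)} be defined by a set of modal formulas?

Yes, by □r → □□r

This is a Sahlqvist condition; the 4 axiom □r → □□r defines it.
Suppose □r→□□r is valid. Take Rxy, Ryz and set V(r)={w : Rxw}. Then □r at x, so □□r at x, so □r at y, so r at z, i.e. Rxz.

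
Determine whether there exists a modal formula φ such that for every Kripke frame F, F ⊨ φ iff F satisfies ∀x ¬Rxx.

Modal frame validity is preserved under surjective bounded morphisms.
The 4-cycle (worlds s,t,u,v with s→t→u→v→s) is irreflexive, and the map sending every world to a single reflexive point • is a surjective bounded morphism (forth: every edge maps to (•,•); back: every world has a successor). So any modal formula valid on the 4-cycle is also valid on the reflexive point, which is not irreflexive.
So no modal formula (or set of formulas) defines exactly the irreflexive frames.

Not definable by any modal formula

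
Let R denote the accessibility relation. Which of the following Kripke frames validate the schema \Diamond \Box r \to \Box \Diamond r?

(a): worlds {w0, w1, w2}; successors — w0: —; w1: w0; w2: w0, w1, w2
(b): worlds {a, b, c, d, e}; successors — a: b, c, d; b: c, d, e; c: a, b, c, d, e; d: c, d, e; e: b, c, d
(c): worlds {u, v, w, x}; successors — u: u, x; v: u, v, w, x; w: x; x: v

This is the axiom for convergence; its first-order frame correspondent is \forall x \forall y \forall z (Rxy \wedge Rxz \to \exists w (Ryw \wedge Rzw)).
(a): fails — Rw1w0 and Rw1w0 but w0 and w0 have no common successor.
(b): ✓.
(c): fails — Ruu and Rux but u and x have no common successor.
Valid on: (b).

(b)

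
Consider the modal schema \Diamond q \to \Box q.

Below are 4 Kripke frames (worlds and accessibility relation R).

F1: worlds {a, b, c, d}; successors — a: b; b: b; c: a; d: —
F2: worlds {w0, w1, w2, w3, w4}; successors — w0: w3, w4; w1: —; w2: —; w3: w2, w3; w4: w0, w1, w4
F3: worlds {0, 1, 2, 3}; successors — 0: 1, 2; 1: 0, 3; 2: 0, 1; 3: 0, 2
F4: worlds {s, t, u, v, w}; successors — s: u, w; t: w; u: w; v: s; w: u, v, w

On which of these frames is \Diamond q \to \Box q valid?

Frame correspondent (Sahlqvist): \forall x \forall y \forall z (Rxy \wedge Rxz \to y = z) — i.e. partial functionality.
F1: ✓.
F2: fails — w0 sees both w3 and w4.
F3: fails — 0 sees both 1 and 2.
F4: fails — s sees both u and w.
Valid on: F1.

F1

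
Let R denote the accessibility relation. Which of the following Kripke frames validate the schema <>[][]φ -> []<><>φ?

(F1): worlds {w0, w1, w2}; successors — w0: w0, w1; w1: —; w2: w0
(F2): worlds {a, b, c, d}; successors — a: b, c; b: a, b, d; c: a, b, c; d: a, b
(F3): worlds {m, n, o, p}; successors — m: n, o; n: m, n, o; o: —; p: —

(F2)

This is the axiom for a generalized confluence (Geach) condition; its first-order frame correspondent is forall x forall y forall z ((xRy & xRz) -> exists w (y R^2 w & z R^2 w)).
(F1): fails — w0Rw0, w0Rw1 but no w with w0R²w and w1R²w.
(F2): holds.
(F3): fails — mRn, mRo but no w with nR²w and oR²w.
Valid on: (F2).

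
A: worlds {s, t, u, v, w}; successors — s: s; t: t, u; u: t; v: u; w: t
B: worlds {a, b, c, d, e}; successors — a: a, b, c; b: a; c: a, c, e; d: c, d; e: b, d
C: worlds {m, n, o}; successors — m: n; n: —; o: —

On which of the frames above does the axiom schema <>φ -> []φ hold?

The schema corresponds to partial functionality: forall x forall y forall z (Rxy & Rxz -> y = z).
A: fails — t sees both t and u.
B: fails — a sees both a and b.
C: satisfies the condition.
Valid on: C.

C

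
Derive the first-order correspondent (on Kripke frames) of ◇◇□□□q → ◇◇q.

This is a Sahlqvist (Geach-type) schema ◇^2□^3q → □^0◇^2q.
Minimal-valuation argument: fix x; take any y with xR^2y and any z with xR^0z. Set V(q) to the set of worlds R-reachable from y in exactly 3 steps. Then □^3q holds at y, so the antecedent holds at x; validity forces ◇^2q at z, giving a w with zR^2w and yR^3w.
First-order correspondent: ∀x ∀y (xR²y → ∃w (yR³w ∧ xR²w)).

∀x ∀y (xR²y → ∃w (yR³w ∧ xR²w))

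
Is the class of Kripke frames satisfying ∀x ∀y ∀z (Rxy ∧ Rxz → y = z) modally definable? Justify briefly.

Yes: it is partial functionality, defined by the CD schema ◇q → □q.

Definable; ◇q → □q defines it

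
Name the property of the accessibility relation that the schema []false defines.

Emptiness of R

□⊥ is valid iff no world has any successor (otherwise □⊥ fails at any world with one).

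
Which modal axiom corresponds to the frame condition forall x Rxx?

A defining formula is □p → p (the T axiom).
Suppose □p→p is valid. At any x set V(p)={w : Rxw}. Then □p holds at x, so p holds at x, i.e. Rxx.

□p → p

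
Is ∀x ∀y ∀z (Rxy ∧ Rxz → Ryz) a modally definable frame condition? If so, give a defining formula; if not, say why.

Definable; ◇r → □◇r defines it

This is a Sahlqvist condition; the 5 axiom ◇r → □◇r defines it.
Suppose ◇r→□◇r is valid. Take Rxy, Rxz and set V(r)={y}. Then ◇r at x, so □◇r at x, so ◇r at z, so some w with Rzw has r; w=y, i.e. Rzy. By symmetry of the argument, Ryz.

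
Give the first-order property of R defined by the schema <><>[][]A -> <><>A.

This is a Sahlqvist (Geach-type) schema ◇^2□^2A → □^0◇^2A.
First-order correspondent: forall x forall y (x R^2 y -> exists w (y R^2 w & x R^2 w)).

forall x forall y (x R^2 y -> exists w (y R^2 w & x R^2 w))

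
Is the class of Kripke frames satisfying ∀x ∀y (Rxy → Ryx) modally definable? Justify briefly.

Yes, by r → □◇r

The condition is symmetry. A defining modal formula is r → □◇r.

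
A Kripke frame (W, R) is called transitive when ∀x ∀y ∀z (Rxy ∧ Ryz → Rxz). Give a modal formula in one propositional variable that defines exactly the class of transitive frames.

This is transitivity; the standard corresponding axiom is 4: □r → □□r.
Suppose □r→□□r is valid. Take Rxy, Ryz and set V(r)={w : Rxw}. Then □r at x, so □□r at x, so □r at y, so r at z, i.e. Rxz.

□r → □□r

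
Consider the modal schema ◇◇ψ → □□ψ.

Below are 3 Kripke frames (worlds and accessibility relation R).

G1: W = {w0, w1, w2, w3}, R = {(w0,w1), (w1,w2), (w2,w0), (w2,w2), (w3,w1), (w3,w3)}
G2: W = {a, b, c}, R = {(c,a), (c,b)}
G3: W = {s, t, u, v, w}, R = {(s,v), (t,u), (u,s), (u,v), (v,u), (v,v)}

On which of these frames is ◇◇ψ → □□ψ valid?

G2

This is the axiom for a generalized confluence (Geach) condition; its first-order frame correspondent is ∀x ∀y ∀z ((xR²y ∧ xR²z) → ∃w (y = w ∧ z = w)).
G1: fails — w1R²w0, w1R²w2 but w0 ≠ w2.
G2: holds.
G3: fails — sR²u, sR²v but u ≠ v.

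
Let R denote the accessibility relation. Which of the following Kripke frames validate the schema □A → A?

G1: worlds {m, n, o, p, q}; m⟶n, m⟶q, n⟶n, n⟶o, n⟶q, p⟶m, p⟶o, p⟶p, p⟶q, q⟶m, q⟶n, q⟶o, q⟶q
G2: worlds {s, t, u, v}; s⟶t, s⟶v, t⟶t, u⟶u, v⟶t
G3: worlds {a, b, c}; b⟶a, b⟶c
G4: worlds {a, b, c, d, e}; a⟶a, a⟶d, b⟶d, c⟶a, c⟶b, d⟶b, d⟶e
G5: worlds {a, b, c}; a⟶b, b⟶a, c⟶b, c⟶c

The schema corresponds to reflexivity: ∀x Rxx.
G1: fails — world m does not see itself.
G2: fails — world s does not see itself.
G3: fails — world a does not see itself.
G4: fails — world b does not see itself.
G5: fails — world a does not see itself.

none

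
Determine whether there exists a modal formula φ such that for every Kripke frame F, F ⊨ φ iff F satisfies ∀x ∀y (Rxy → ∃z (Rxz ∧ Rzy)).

Yes: it is density, defined by the C4 schema □□r → □r.

Yes, by □□r → □r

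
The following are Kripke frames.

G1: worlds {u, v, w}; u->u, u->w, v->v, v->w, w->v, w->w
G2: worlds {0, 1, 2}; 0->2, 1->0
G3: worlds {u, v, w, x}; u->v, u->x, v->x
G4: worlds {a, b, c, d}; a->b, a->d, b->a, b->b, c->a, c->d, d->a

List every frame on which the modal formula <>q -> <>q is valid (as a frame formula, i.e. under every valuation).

G1, G2, G3, G4

This is the axiom for a generalized confluence (Geach) condition; its first-order frame correspondent is forall x forall y (xRy -> exists w (y = w & xRw)).
G1: satisfies the condition.
G2: satisfies the condition.
G3: satisfies the condition.
G4: satisfies the condition.
Valid on: G1, G2, G3, G4.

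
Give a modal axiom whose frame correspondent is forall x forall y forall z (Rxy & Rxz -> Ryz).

This is the Euclidean property; the standard corresponding axiom is 5: ◇p → □◇p.
Suppose ◇p→□◇p is valid. Take Rxy, Rxz and set V(p)={y}. Then ◇p at x, so □◇p at x, so ◇p at z, so some w with Rzw has p; w=y, i.e. Rzy. By symmetry of the argument, Ryz.

◇p → □◇p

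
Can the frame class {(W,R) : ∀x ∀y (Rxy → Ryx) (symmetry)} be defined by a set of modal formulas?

Yes, by q → □◇q

Yes: it is symmetry, defined by the B schema q → □◇q.
Suppose q→□◇q is valid. Take Rxy and set V(q)={x}. Then q at x, so □◇q at x, so ◇q at y, so some z with Ryz has q; z=x, i.e. Ryx.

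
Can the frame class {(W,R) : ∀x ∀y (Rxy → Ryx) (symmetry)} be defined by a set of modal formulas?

Yes, by r → □◇r

Yes: it is symmetry, defined by the B schema r → □◇r.
Suppose r→□◇r is valid. Take Rxy and set V(r)={x}. Then r at x, so □◇r at x, so ◇r at y, so some z with Ryz has r; z=x, i.e. Ryx.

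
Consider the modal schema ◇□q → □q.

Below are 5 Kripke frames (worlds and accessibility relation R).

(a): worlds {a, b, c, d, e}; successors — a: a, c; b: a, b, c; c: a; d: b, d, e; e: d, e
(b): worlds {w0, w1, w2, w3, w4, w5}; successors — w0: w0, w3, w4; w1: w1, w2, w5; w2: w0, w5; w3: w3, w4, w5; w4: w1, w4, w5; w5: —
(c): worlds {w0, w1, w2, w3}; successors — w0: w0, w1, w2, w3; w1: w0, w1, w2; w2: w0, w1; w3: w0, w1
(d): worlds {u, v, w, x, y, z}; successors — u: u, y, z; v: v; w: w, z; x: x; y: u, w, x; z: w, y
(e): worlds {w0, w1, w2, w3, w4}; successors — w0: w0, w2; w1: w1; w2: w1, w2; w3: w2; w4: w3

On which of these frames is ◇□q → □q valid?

none

The schema corresponds to the Euclidean property: ∀x ∀y ∀z (Rxy ∧ Rxz → Ryz).
(a): fails — Rac and Rac but not Rcc.
(b): fails — Rw0w4 and Rw0w0 but not Rw4w0.
(c): fails — Rw0w1 and Rw0w3 but not Rw1w3.
(d): fails — Ruz and Ruz but not Rzz.
(e): fails — Rw0w2 and Rw0w0 but not Rw2w0.
Valid on no frame.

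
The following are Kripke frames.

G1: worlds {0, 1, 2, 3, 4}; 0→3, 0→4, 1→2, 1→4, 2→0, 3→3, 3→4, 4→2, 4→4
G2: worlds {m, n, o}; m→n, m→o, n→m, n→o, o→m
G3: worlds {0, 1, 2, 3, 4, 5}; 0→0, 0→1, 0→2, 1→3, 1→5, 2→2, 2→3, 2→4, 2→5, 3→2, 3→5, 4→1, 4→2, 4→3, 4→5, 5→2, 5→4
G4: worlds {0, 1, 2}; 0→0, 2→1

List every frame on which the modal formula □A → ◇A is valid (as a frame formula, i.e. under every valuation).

G1, G2, G3

This is the axiom for seriality; its first-order frame correspondent is ∀x ∃y Rxy.
G1: ✓.
G2: ✓.
G3: ✓.
G4: fails — world 1 has no successor.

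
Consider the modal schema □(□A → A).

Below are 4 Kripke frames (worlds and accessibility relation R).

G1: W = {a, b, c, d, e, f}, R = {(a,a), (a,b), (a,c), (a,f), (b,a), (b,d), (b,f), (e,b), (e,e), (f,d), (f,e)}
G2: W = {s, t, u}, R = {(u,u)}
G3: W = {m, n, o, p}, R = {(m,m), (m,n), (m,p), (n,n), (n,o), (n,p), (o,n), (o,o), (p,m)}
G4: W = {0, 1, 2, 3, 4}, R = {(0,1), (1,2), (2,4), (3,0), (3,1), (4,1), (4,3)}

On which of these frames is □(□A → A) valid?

The schema corresponds to shift-reflexivity: ∀x ∀y (Rxy → Ryy).
G1: fails — Reb but not Rbb.
G2: condition met.
G3: fails — Rnp but not Rpp.
G4: fails — R31 but not R11.
Valid on: G2.

G2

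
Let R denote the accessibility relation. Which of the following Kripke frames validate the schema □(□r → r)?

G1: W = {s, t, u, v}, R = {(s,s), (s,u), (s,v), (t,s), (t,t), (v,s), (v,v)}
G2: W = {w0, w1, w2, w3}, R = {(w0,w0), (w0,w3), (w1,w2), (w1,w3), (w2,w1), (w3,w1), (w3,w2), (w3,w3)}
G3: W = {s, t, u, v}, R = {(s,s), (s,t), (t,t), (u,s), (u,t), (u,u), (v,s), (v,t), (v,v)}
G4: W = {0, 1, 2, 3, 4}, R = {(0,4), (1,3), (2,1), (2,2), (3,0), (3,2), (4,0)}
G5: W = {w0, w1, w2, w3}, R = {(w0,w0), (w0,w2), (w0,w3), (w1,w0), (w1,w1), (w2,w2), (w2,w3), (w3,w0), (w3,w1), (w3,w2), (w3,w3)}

G3, G5

The schema corresponds to shift-reflexivity: ∀x ∀y (Rxy → Ryy).
G1: fails — Rsu but not Ruu.
G2: fails — Rw1w2 but not Rw2w2.
G3: ✓.
G4: fails — R04 but not R44.
G5: ✓.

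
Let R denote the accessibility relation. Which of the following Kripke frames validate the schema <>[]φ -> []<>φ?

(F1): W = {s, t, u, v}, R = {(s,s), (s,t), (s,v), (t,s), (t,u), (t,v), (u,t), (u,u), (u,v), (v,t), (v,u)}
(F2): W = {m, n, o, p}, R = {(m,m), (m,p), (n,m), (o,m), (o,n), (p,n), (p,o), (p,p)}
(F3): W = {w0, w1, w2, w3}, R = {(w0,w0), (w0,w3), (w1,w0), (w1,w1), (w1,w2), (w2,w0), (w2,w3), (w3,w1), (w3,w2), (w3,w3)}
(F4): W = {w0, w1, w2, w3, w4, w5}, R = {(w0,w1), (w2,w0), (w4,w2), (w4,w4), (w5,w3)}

This is the axiom for convergence; its first-order frame correspondent is forall x forall y forall z (Rxy & Rxz -> exists w (Ryw & Rzw)).
(F1): holds.
(F2): fails — Rpn and Rpp but n and p have no common successor.
(F3): holds.
(F4): fails — Rw0w1 and Rw0w1 but w1 and w1 have no common successor.
Valid on: (F1), (F3).

(F1), (F3)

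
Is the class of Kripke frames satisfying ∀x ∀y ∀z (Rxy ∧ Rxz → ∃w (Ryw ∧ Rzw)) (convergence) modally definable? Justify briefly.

Definable; ◇□p → □◇p defines it

Yes: it is convergence, defined by the .2 schema ◇□p → □◇p.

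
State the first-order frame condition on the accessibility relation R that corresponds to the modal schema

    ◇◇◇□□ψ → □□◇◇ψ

∀x ∀y ∀z ((xR³y ∧ xR²z) → ∃w (yR²w ∧ zR²w))

This is a Sahlqvist (Geach-type) schema ◇^3□^2ψ → □^2◇^2ψ.
Minimal-valuation argument: fix x; take any y with xR^3y and any z with xR^2z. Set V(ψ) to the set of worlds R-reachable from y in exactly 2 steps. Then □^2ψ holds at y, so the antecedent holds at x; validity forces ◇^2ψ at z, giving a w with zR^2w and yR^2w.
First-order correspondent: ∀x ∀y ∀z ((xR³y ∧ xR²z) → ∃w (yR²w ∧ zR²w)).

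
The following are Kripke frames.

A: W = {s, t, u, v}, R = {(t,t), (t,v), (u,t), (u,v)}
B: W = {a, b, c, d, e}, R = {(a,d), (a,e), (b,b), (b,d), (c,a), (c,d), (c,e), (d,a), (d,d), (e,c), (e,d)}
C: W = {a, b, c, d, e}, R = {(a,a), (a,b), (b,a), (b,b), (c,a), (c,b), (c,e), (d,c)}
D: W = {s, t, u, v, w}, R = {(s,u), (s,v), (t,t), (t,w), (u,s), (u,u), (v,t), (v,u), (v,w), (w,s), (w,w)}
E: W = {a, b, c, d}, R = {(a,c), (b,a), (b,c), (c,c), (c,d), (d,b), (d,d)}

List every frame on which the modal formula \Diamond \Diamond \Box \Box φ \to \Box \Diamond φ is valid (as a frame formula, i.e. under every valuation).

B, E

This is the axiom for a generalized confluence (Geach) condition; its first-order frame correspondent is \forall x \forall y \forall z ((x R^2 y \wedge xRz) \to \exists w (y R^2 w \wedge zRw)).
A: fails — tR²t, tRv but no w with tR²w and vRw.
B: holds.
C: fails — cR²a, cRe but no w with aR²w and eRw.
D: fails — vR²u, vRt but no w* with uR²w* and tRw*.
E: holds.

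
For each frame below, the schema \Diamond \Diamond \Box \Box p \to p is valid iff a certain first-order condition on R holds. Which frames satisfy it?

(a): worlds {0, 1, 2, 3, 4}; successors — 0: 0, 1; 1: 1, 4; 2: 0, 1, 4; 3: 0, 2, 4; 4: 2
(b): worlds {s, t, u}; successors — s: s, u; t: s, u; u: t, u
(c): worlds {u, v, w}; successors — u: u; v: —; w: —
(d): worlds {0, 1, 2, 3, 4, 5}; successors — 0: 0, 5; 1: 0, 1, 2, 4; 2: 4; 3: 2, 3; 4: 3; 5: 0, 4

(b), (c)

This is the axiom for a generalized confluence (Geach) condition; its first-order frame correspondent is \forall x \forall y (x R^2 y \to \exists w (y R^2 w \wedge x = w)).
(a): fails — 0R²1 but no w with 1R²w and 0=w.
(b): satisfies the condition.
(c): satisfies the condition.
(d): fails — 0R²4 but no w with 4R²w and 0=w.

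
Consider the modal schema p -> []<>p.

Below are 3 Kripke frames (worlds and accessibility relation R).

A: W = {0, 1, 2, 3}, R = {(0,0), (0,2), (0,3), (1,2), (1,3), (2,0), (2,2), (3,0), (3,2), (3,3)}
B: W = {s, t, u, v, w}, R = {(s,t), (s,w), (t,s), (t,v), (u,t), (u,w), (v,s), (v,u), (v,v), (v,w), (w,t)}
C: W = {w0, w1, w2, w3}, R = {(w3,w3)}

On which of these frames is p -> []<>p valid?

This is the axiom for symmetry; its first-order frame correspondent is forall x forall y (Rxy -> Ryx).
A: fails — R32 but not R23.
B: fails — Rwt but not Rtw.
C: ✓.

C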